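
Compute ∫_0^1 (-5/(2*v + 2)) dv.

-5*log(2)/2

An antiderivative is F(v) = -5*log(2*v + 2)/2.
Then F(1) - F(0) = (-log(32)) - (-5*log(2)/2) = -5*log(2)/2.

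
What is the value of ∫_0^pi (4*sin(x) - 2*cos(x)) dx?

An antiderivative is F(x) = -2*sin(x) - 4*cos(x).
Then F(pi) - F(0) = (4) - (-4) = 8.

8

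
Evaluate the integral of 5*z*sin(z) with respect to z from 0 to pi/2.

Integrate by parts once (u = z, dv = 5*sin(z) dz).
An antiderivative is F(z) = -5*z*cos(z) + 5*sin(z).
Then F(pi/2) - F(0) = (5) - (0) = 5.

5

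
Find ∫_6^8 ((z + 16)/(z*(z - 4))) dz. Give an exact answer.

Factor the denominator: z**2 - 4*z = z(z - 4).
Partial fractions: (z + 16)/(z*(z - 4)) = -4/z + 5/(z - 4).
An antiderivative is F(z) = -4*log(z) + 5*log(z - 4).
Then F(8) - F(6) = (-log(4)) - (log(2/81)) = log(81/8).

log(81/8)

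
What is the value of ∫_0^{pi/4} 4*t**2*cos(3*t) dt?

Integrate by parts twice (u = t^2, dv = 4*cos(3*t) dt).
An antiderivative is F(t) = 4*t**2*sin(3*t)/3 + 8*t*cos(3*t)/9 - 8*sin(3*t)/27.
Then F(pi/4) - F(0) = (sqrt(2)*(-24*pi - 32 + 9*pi**2)/216) - (0) = sqrt(2)*(-24*pi - 32 + 9*pi**2)/216.

sqrt(2)*(-24*pi - 32 + 9*pi**2)/216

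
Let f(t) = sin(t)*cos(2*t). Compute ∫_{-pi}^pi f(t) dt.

Use the identity sin(t)cos(2*t) = [sin(3*t) + sin(-t)]/2.
An antiderivative is F(t) = cos(t)/2 - cos(3*t)/6.
Then F(pi) - F(-pi) = (-1/3) - (-1/3) = 0.

0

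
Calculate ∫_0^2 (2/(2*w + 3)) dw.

Let u = 2*w + 3, so du = 2 dw. When w = 0, u = 3; when w = 2, u = 7.
The integral becomes ∫ 1/u du from 3 to 7, with antiderivative log(u).
Back in w: F(w) = log(2*w + 3).
Then F(2) - F(0) = (log(7)) - (log(3)) = log(7/3).

log(7/3)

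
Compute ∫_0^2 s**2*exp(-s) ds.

Integrate by parts twice (u = s^2, dv = exp(-s) ds).
An antiderivative is F(s) = (-s**2 - 2*s - 2)*exp(-s).
Then F(2) - F(0) = (-10*exp(-2)) - (-2) = 2 - 10*exp(-2).

2 - 10*exp(-2)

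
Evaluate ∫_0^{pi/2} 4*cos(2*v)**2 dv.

Use the identity cos^2(2*v) = (1 + cos(4*v))/2.
An antiderivative is F(v) = 2*v + sin(4*v)/2.
Then F(pi/2) - F(0) = (pi) - (0) = pi.

pi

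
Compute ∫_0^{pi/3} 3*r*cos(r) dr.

Integrate by parts once (u = r, dv = 3*cos(r) dr).
An antiderivative is F(r) = 3*r*sin(r) + 3*cos(r).
Then F(pi/3) - F(0) = (3/2 + sqrt(3)*pi/2) - (3) = -3/2 + sqrt(3)*pi/2.

-3/2 + sqrt(3)*pi/2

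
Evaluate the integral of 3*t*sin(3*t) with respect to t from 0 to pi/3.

Integrate by parts once (u = t, dv = 3*sin(3*t) dt).
An antiderivative is F(t) = -t*cos(3*t) + sin(3*t)/3.
Then F(pi/3) - F(0) = (pi/3) - (0) = pi/3.

pi/3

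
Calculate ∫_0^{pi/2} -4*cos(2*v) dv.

0

An antiderivative is F(v) = -2*sin(2*v).
Then F(pi/2) - F(0) = (0) - (0) = 0.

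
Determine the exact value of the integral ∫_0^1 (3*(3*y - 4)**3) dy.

Let u = 3*y - 4, so du = 3 dy. When y = 0, u = -4; when y = 1, u = -1.
The integral becomes ∫ u**3 du from -4 to -1, with antiderivative u**4/4.
Back in y: F(y) = (3*y - 4)**4/4.
Then F(1) - F(0) = (1/4) - (64) = -255/4.

-255/4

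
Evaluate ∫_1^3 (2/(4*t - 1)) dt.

-log(3)/2 + log(11)/2

An antiderivative is F(t) = log(4*t - 1)/2.
Then F(3) - F(1) = (log(11)/2) - (log(3)/2) = -log(3)/2 + log(11)/2.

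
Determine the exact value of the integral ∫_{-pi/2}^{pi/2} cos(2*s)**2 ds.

Use the identity cos^2(2*s) = (1 + cos(4*s))/2.
An antiderivative is F(s) = s/2 + sin(4*s)/8.
Then F(pi/2) - F(-pi/2) = (pi/4) - (-pi/4) = pi/2.

pi/2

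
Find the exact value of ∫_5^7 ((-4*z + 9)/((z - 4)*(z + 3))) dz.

-3*log(5) - log(3) + 6*log(2)

Factor the denominator: z**2 - z - 12 = (z + 3)(z - 4).
Partial fractions: (-4*z + 9)/((z - 4)*(z + 3)) = -3/(z + 3) - 1/(z - 4).
An antiderivative is F(z) = -log(z - 4) - 3*log(z + 3).
Then F(7) - F(5) = (-3*log(5) - 3*log(2) - log(3)) - (-9*log(2)) = -3*log(5) - log(3) + 6*log(2).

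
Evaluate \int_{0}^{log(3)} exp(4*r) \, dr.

20

Let u = exp(r), so du = exp(r) dr. When r = 0, u = 1; when r = log(3), u = 3.
The integral becomes ∫ u**3 du from 1 to 3, with antiderivative u**4/4.
Back in r: F(r) = exp(4*r)/4.
Then F(log(3)) - F(0) = (81/4) - (1/4) = 20.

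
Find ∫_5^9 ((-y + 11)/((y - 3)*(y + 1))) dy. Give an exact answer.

-3*log(5) + 5*log(3)

Factor the denominator: y**2 - 2*y - 3 = (y + 1)(y - 3).
Partial fractions: (-y + 11)/((y - 3)*(y + 1)) = -3/(y + 1) + 2/(y - 3).
An antiderivative is F(y) = 2*log(y - 3) - 3*log(y + 1).
Then F(9) - F(5) = (-3*log(5) - log(2) + 2*log(3)) - (-log(54)) = -3*log(5) + 5*log(3).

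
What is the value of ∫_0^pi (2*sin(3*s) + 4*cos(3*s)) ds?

An antiderivative is F(s) = 4*sin(3*s)/3 - 2*cos(3*s)/3.
Then F(pi) - F(0) = (2/3) - (-2/3) = 4/3.

4/3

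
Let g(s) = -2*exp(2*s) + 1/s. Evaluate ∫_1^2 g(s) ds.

An antiderivative is F(s) = -exp(2*s) + log(s).
Then F(2) - F(1) = (-exp(4) + log(2)) - (-exp(2)) = -exp(4) + log(2) + exp(2).

-exp(4) + log(2) + exp(2)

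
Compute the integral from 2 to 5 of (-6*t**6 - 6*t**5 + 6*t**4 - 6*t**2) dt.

By the power rule, an antiderivative is F(t) = -6*t**7/7 - t**6 + 6*t**5/5 - 2*t**3.
Then F(5) - F(2) = (-553625/7) - (-5296/35) = -2762829/35.

-2762829/35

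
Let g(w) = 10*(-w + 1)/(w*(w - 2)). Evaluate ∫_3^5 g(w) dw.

Factor the denominator: w**2 - 2*w = w(w - 2).
Partial fractions: 10*(-w + 1)/(w*(w - 2)) = -5/w - 5/(w - 2).
An antiderivative is F(w) = -5*log(w) - 5*log(w - 2).
Then F(5) - F(3) = (-5*log(5) - 5*log(3)) - (-5*log(3)) = -5*log(5).

-5*log(5)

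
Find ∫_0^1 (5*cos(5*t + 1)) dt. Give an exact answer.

-sin(1) + sin(6)

Let u = 5*t + 1, so du = 5 dt. When t = 0, u = 1; when t = 1, u = 6.
The integral becomes ∫ cos(u) du from 1 to 6, with antiderivative sin(u).
Back in t: F(t) = sin(5*t + 1).
Then F(1) - F(0) = (sin(6)) - (sin(1)) = -sin(1) + sin(6).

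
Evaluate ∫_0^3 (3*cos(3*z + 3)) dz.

Let u = 3*z + 3, so du = 3 dz. When z = 0, u = 3; when z = 3, u = 12.
The integral becomes ∫ cos(u) du from 3 to 12, with antiderivative sin(u).
Back in z: F(z) = sin(3*z + 3).
Then F(3) - F(0) = (sin(12)) - (sin(3)) = sin(12) - sin(3).

sin(12) - sin(3)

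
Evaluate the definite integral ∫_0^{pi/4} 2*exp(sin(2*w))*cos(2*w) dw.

Let u = sin(2*w), so du = 2*cos(2*w) dw. When w = 0, u = 0; when w = pi/4, u = 1.
The integral becomes ∫ exp(u) du from 0 to 1, with antiderivative exp(u).
Back in w: F(w) = exp(sin(2*w)).
Then F(pi/4) - F(0) = (E) - (1) = -1 + E.

-1 + E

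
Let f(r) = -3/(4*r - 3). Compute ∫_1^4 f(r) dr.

-3*log(13)/4

An antiderivative is F(r) = -3*log(4*r - 3)/4.
Then F(4) - F(1) = (-3*log(13)/4) - (0) = -3*log(13)/4.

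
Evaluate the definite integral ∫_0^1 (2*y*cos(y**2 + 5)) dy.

sin(6) - sin(5)

Let u = y**2 + 5, so du = 2*y dy. When y = 0, u = 5; when y = 1, u = 6.
The integral becomes ∫ cos(u) du from 5 to 6, with antiderivative sin(u).
Back in y: F(y) = sin(y**2 + 5).
Then F(1) - F(0) = (sin(6)) - (sin(5)) = sin(6) - sin(5).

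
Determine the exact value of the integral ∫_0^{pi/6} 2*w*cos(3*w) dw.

-2/9 + pi/9

Integrate by parts once (u = w, dv = 2*cos(3*w) dw).
An antiderivative is F(w) = 2*w*sin(3*w)/3 + 2*cos(3*w)/9.
Then F(pi/6) - F(0) = (pi/9) - (2/9) = -2/9 + pi/9.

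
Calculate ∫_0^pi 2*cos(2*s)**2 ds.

pi

Use the identity cos^2(2*s) = (1 + cos(4*s))/2.
An antiderivative is F(s) = s + sin(4*s)/4.
Then F(pi) - F(0) = (pi) - (0) = pi.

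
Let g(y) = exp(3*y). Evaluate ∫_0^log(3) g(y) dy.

26/3

Let u = exp(y), so du = exp(y) dy. When y = 0, u = 1; when y = log(3), u = 3.
The integral becomes ∫ u**2 du from 1 to 3, with antiderivative u**3/3.
Back in y: F(y) = exp(3*y)/3.
Then F(log(3)) - F(0) = (9) - (1/3) = 26/3.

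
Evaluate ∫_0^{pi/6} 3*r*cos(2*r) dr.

-3/8 + sqrt(3)*pi/8

Integrate by parts once (u = r, dv = 3*cos(2*r) dr).
An antiderivative is F(r) = 3*r*sin(2*r)/2 + 3*cos(2*r)/4.
Then F(pi/6) - F(0) = (3/8 + sqrt(3)*pi/8) - (3/4) = -3/8 + sqrt(3)*pi/8.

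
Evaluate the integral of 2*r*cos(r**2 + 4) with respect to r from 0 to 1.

Let u = r**2 + 4, so du = 2*r dr. When r = 0, u = 4; when r = 1, u = 5.
The integral becomes ∫ cos(u) du from 4 to 5, with antiderivative sin(u).
Back in r: F(r) = sin(r**2 + 4).
Then F(1) - F(0) = (sin(5)) - (sin(4)) = sin(5) - sin(4).

sin(5) - sin(4)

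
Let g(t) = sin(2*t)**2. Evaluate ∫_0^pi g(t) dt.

pi/2

Use the identity sin^2(2*t) = (1 - cos(4*t))/2.
An antiderivative is F(t) = t/2 - sin(4*t)/8.
Then F(pi) - F(0) = (pi/2) - (0) = pi/2.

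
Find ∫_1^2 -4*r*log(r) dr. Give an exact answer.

Integrate by parts once (u = ln r, dv = -4*r dr).
An antiderivative is F(r) = -r**2*(2*log(r) - 1).
Then F(2) - F(1) = (4 - 8*log(2)) - (1) = 3 - 8*log(2).

3 - 8*log(2)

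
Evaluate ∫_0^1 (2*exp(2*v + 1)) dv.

-exp(1) + exp(3)

Let u = 2*v + 1, so du = 2 dv. When v = 0, u = 1; when v = 1, u = 3.
The integral becomes ∫ exp(u) du from 1 to 3, with antiderivative exp(u).
Back in v: F(v) = exp(2*v + 1).
Then F(1) - F(0) = (exp(3)) - (exp(1)) = -exp(1) + exp(3).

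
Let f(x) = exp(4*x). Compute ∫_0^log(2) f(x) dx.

15/4

Let u = exp(x), so du = exp(x) dx. When x = 0, u = 1; when x = log(2), u = 2.
The integral becomes ∫ u**3 du from 1 to 2, with antiderivative u**4/4.
Back in x: F(x) = exp(4*x)/4.
Then F(log(2)) - F(0) = (4) - (1/4) = 15/4.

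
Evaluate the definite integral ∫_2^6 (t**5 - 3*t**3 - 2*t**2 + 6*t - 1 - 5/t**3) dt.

By the power rule, an antiderivative is F(t) = t**6/6 - 3*t**4/4 - 2*t**3/3 + 3*t**2 - t + 5/(2*t**2).
Then F(6) - F(2) = (486869/72) - (95/24) = 60823/9.

60823/9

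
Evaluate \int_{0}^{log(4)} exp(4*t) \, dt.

255/4

Let u = exp(t), so du = exp(t) dt. When t = 0, u = 1; when t = log(4), u = 4.
The integral becomes ∫ u**3 du from 1 to 4, with antiderivative u**4/4.
Back in t: F(t) = exp(4*t)/4.
Then F(log(4)) - F(0) = (64) - (1/4) = 255/4.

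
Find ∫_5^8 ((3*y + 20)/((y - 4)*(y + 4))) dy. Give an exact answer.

Factor the denominator: y**2 - 16 = (y + 4)(y - 4).
Partial fractions: (3*y + 20)/((y - 4)*(y + 4)) = -1/(y + 4) + 4/(y - 4).
An antiderivative is F(y) = 4*log(y - 4) - log(y + 4).
Then F(8) - F(5) = (log(64/3)) - (-log(9)) = log(3) + 6*log(2).

log(3) + 6*log(2)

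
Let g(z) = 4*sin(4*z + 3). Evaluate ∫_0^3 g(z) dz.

Let u = 4*z + 3, so du = 4 dz. When z = 0, u = 3; when z = 3, u = 15.
The integral becomes ∫ sin(u) du from 3 to 15, with antiderivative -cos(u).
Back in z: F(z) = -cos(4*z + 3).
Then F(3) - F(0) = (-cos(15)) - (-cos(3)) = cos(3) - cos(15).

cos(3) - cos(15)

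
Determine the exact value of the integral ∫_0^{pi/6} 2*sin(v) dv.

An antiderivative is F(v) = -2*cos(v).
Then F(pi/6) - F(0) = (-sqrt(3)) - (-2) = 2 - sqrt(3).

2 - sqrt(3)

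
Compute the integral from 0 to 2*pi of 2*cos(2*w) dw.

0

An antiderivative is F(w) = sin(2*w).
Then F(2*pi) - F(0) = (0) - (0) = 0.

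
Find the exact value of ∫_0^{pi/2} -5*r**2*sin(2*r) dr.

5/2 - 5*pi**2/8

Integrate by parts twice (u = r^2, dv = -5*sin(2*r) dr).
An antiderivative is F(r) = 5*r**2*cos(2*r)/2 - 5*r*sin(2*r)/2 - 5*cos(2*r)/4.
Then F(pi/2) - F(0) = (5/4 - 5*pi**2/8) - (-5/4) = 5/2 - 5*pi**2/8.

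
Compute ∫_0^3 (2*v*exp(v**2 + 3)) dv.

-exp(3) + exp(12)

Let u = v**2 + 3, so du = 2*v dv. When v = 0, u = 3; when v = 3, u = 12.
The integral becomes ∫ exp(u) du from 3 to 12, with antiderivative exp(u).
Back in v: F(v) = exp(v**2 + 3).
Then F(3) - F(0) = (exp(12)) - (exp(3)) = -exp(3) + exp(12).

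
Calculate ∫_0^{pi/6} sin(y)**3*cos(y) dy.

Let u = sin(y), so du = cos(y) dy. When y = 0, u = 0; when y = pi/6, u = 1/2.
The integral becomes ∫ u**3 du from 0 to 1/2, with antiderivative u**4/4.
Back in y: F(y) = sin(y)**4/4.
Then F(pi/6) - F(0) = (1/64) - (0) = 1/64.

1/64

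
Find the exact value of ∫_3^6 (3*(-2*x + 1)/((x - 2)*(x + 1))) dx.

-3*log(7)

Factor the denominator: x**2 - x - 2 = (x + 1)(x - 2).
Partial fractions: 3*(-2*x + 1)/((x - 2)*(x + 1)) = -3/(x + 1) - 3/(x - 2).
An antiderivative is F(x) = -3*log(x - 2) - 3*log(x + 1).
Then F(6) - F(3) = (-3*log(7) - 6*log(2)) - (-log(64)) = -3*log(7).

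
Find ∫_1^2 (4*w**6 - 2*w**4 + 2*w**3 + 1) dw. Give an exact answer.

4807/70

By the power rule, an antiderivative is F(w) = 4*w**7/7 - 2*w**5/5 + w**4/2 + w.
Then F(2) - F(1) = (2462/35) - (117/70) = 4807/70.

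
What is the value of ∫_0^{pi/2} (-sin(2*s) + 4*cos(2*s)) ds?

-1

An antiderivative is F(s) = 2*sin(2*s) + cos(2*s)/2.
Then F(pi/2) - F(0) = (-1/2) - (1/2) = -1.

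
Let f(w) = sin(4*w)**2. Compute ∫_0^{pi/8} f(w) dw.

pi/16

Use the identity sin^2(4*w) = (1 - cos(8*w))/2.
An antiderivative is F(w) = w/2 - sin(8*w)/16.
Then F(pi/8) - F(0) = (pi/16) - (0) = pi/16.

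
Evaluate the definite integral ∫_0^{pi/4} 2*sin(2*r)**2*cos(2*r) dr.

1/3

Let u = sin(2*r), so du = 2*cos(2*r) dr. When r = 0, u = 0; when r = pi/4, u = 1.
The integral becomes ∫ u**2 du from 0 to 1, with antiderivative u**3/3.
Back in r: F(r) = sin(2*r)**3/3.
Then F(pi/4) - F(0) = (1/3) - (0) = 1/3.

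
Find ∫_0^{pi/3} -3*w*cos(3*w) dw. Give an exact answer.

Integrate by parts once (u = w, dv = -3*cos(3*w) dw).
An antiderivative is F(w) = -w*sin(3*w) - cos(3*w)/3.
Then F(pi/3) - F(0) = (1/3) - (-1/3) = 2/3.

2/3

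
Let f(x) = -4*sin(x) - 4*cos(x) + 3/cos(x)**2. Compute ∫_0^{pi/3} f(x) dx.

-2 + sqrt(3)

An antiderivative is F(x) = -4*sin(x) + 4*cos(x) + 3*tan(x).
Then F(pi/3) - F(0) = (sqrt(3) + 2) - (4) = -2 + sqrt(3).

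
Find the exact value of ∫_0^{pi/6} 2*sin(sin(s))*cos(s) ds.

2 - 2*cos(1/2)

Let u = sin(s), so du = cos(s) ds. When s = 0, u = 0; when s = pi/6, u = 1/2.
The integral becomes 2·∫ sin(u) du from 0 to 1/2, with antiderivative -2*cos(u).
Back in s: F(s) = -2*cos(sin(s)).
Then F(pi/6) - F(0) = (-2*cos(1/2)) - (-2) = 2 - 2*cos(1/2).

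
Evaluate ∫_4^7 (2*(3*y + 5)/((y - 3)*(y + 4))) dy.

Factor the denominator: y**2 + y - 12 = (y + 4)(y - 3).
Partial fractions: 2*(3*y + 5)/((y - 3)*(y + 4)) = 2/(y + 4) + 4/(y - 3).
An antiderivative is F(y) = 4*log(y - 3) + 2*log(y + 4).
Then F(7) - F(4) = (2*log(11) + 8*log(2)) - (log(64)) = 2*log(2) + 2*log(11).

2*log(2) + 2*log(11)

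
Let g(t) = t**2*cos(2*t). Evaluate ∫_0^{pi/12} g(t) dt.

-1/8 + pi**2/576 + sqrt(3)*pi/48

Integrate by parts twice (u = t^2, dv = cos(2*t) dt).
An antiderivative is F(t) = t**2*sin(2*t)/2 + t*cos(2*t)/2 - sin(2*t)/4.
Then F(pi/12) - F(0) = (-1/8 + pi**2/576 + sqrt(3)*pi/48) - (0) = -1/8 + pi**2/576 + sqrt(3)*pi/48.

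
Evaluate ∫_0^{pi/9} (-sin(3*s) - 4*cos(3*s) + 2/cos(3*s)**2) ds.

-1/6

An antiderivative is F(s) = -4*sin(3*s)/3 + cos(3*s)/3 + 2*tan(3*s)/3.
Then F(pi/9) - F(0) = (1/6) - (1/3) = -1/6.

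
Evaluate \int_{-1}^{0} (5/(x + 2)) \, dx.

An antiderivative is F(x) = 5*log(x + 2).
Then F(0) - F(-1) = (log(32)) - (0) = log(32).

log(32)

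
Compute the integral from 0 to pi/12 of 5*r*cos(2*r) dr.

Integrate by parts once (u = r, dv = 5*cos(2*r) dr).
An antiderivative is F(r) = 5*r*sin(2*r)/2 + 5*cos(2*r)/4.
Then F(pi/12) - F(0) = (5*pi/48 + 5*sqrt(3)/8) - (5/4) = -5/4 + 5*pi/48 + 5*sqrt(3)/8.

-5/4 + 5*pi/48 + 5*sqrt(3)/8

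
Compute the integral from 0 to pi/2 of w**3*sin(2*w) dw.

Integrate by parts 3 times (u = w^3, dv = sin(2*w) dw).
An antiderivative is F(w) = -w**3*cos(2*w)/2 + 3*w**2*sin(2*w)/4 + 3*w*cos(2*w)/4 - 3*sin(2*w)/8.
Then F(pi/2) - F(0) = (pi*(-6 + pi**2)/16) - (0) = pi*(-6 + pi**2)/16.

pi*(-6 + pi**2)/16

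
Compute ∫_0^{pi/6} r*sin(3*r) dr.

Integrate by parts once (u = r, dv = sin(3*r) dr).
An antiderivative is F(r) = -r*cos(3*r)/3 + sin(3*r)/9.
Then F(pi/6) - F(0) = (1/9) - (0) = 1/9.

1/9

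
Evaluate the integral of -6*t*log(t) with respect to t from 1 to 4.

Integrate by parts once (u = ln t, dv = -6*t dt).
An antiderivative is F(t) = -3*t**2*(2*log(t) - 1)/2.
Then F(4) - F(1) = (24 - 96*log(2)) - (3/2) = 45/2 - 96*log(2).

45/2 - 96*log(2)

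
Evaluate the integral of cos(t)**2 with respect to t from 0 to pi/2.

pi/4

Use the identity cos^2(t) = (1 + cos(2*t))/2.
An antiderivative is F(t) = t/2 + sin(2*t)/4.
Then F(pi/2) - F(0) = (pi/4) - (0) = pi/4.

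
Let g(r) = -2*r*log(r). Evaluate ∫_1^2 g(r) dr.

Integrate by parts once (u = ln r, dv = -2*r dr).
An antiderivative is F(r) = -r**2*(2*log(r) - 1)/2.
Then F(2) - F(1) = (2 - log(16)) - (1/2) = 3/2 - log(16).

3/2 - log(16)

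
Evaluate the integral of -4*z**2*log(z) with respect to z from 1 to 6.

-288*log(3) - 288*log(2) + 860/9

Integrate by parts once (u = ln z, dv = -4*z**2 dz).
An antiderivative is F(z) = -4*z**3*(3*log(z) - 1)/9.
Then F(6) - F(1) = (-288*log(3) - 288*log(2) + 96) - (4/9) = -288*log(3) - 288*log(2) + 860/9.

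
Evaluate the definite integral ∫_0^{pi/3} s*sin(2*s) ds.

Integrate by parts once (u = s, dv = sin(2*s) ds).
An antiderivative is F(s) = -s*cos(2*s)/2 + sin(2*s)/4.
Then F(pi/3) - F(0) = (sqrt(3)/8 + pi/12) - (0) = sqrt(3)/8 + pi/12.

sqrt(3)/8 + pi/12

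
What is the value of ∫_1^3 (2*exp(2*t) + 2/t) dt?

An antiderivative is F(t) = exp(2*t) + 2*log(t).
Then F(3) - F(1) = (log(9) + exp(6)) - (exp(2)) = -exp(2) + log(9) + exp(6).

-exp(2) + log(9) + exp(6)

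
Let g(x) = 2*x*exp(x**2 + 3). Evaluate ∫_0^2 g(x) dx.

-exp(3) + exp(7)

Let u = x**2 + 3, so du = 2*x dx. When x = 0, u = 3; when x = 2, u = 7.
The integral becomes ∫ exp(u) du from 3 to 7, with antiderivative exp(u).
Back in x: F(x) = exp(x**2 + 3).
Then F(2) - F(0) = (exp(7)) - (exp(3)) = -exp(3) + exp(7).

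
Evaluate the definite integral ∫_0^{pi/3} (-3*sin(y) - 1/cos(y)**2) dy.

An antiderivative is F(y) = 3*cos(y) - tan(y).
Then F(pi/3) - F(0) = (3/2 - sqrt(3)) - (3) = -sqrt(3) - 3/2.

-sqrt(3) - 3/2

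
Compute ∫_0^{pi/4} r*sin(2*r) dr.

1/4

Integrate by parts once (u = r, dv = sin(2*r) dr).
An antiderivative is F(r) = -r*cos(2*r)/2 + sin(2*r)/4.
Then F(pi/4) - F(0) = (1/4) - (0) = 1/4.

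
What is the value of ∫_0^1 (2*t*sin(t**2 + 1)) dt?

Let u = t**2 + 1, so du = 2*t dt. When t = 0, u = 1; when t = 1, u = 2.
The integral becomes ∫ sin(u) du from 1 to 2, with antiderivative -cos(u).
Back in t: F(t) = -cos(t**2 + 1).
Then F(1) - F(0) = (-cos(2)) - (-cos(1)) = -cos(2) + cos(1).

-cos(2) + cos(1)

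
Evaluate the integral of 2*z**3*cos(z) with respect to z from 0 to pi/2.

-6*pi + pi**3/4 + 12

Integrate by parts 3 times (u = z^3, dv = 2*cos(z) dz).
An antiderivative is F(z) = 2*z**3*sin(z) + 6*z**2*cos(z) - 12*z*sin(z) - 12*cos(z).
Then F(pi/2) - F(0) = (pi*(-24 + pi**2)/4) - (-12) = -6*pi + pi**3/4 + 12.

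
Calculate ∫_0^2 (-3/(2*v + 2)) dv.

An antiderivative is F(v) = -3*log(2*v + 2)/2.
Then F(2) - F(0) = (-3*log(6)/2) - (-3*log(2)/2) = -3*log(3)/2.

-3*log(3)/2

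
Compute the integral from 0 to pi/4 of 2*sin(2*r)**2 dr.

pi/4

Use the identity sin^2(2*r) = (1 - cos(4*r))/2.
An antiderivative is F(r) = r - sin(4*r)/4.
Then F(pi/4) - F(0) = (pi/4) - (0) = pi/4.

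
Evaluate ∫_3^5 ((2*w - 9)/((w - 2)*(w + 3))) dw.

log(64/81)

Factor the denominator: w**2 + w - 6 = (w + 3)(w - 2).
Partial fractions: (2*w - 9)/((w - 2)*(w + 3)) = 3/(w + 3) - 1/(w - 2).
An antiderivative is F(w) = -log(w - 2) + 3*log(w + 3).
Then F(5) - F(3) = (-log(3) + 9*log(2)) - (3*log(2) + 3*log(3)) = log(64/81).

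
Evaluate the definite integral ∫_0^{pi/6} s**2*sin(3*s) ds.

-2/27 + pi/27

Integrate by parts twice (u = s^2, dv = sin(3*s) ds).
An antiderivative is F(s) = -s**2*cos(3*s)/3 + 2*s*sin(3*s)/9 + 2*cos(3*s)/27.
Then F(pi/6) - F(0) = (pi/27) - (2/27) = -2/27 + pi/27.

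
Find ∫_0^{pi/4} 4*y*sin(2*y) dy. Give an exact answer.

Integrate by parts once (u = y, dv = 4*sin(2*y) dy).
An antiderivative is F(y) = -2*y*cos(2*y) + sin(2*y).
Then F(pi/4) - F(0) = (1) - (0) = 1.

1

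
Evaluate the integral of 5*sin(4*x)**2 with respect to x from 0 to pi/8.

Use the identity sin^2(4*x) = (1 - cos(8*x))/2.
An antiderivative is F(x) = 5*x/2 - 5*sin(8*x)/16.
Then F(pi/8) - F(0) = (5*pi/16) - (0) = 5*pi/16.

5*pi/16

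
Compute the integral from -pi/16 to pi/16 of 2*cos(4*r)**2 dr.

Use the identity cos^2(4*r) = (1 + cos(8*r))/2.
An antiderivative is F(r) = r + sin(8*r)/8.
Then F(pi/16) - F(-pi/16) = (1/8 + pi/16) - (-pi/16 - 1/8) = 1/4 + pi/8.

1/4 + pi/8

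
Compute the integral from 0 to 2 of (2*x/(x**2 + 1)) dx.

Let u = x**2 + 1, so du = 2*x dx. When x = 0, u = 1; when x = 2, u = 5.
The integral becomes ∫ 1/u du from 1 to 5, with antiderivative log(u).
Back in x: F(x) = log(x**2 + 1).
Then F(2) - F(0) = (log(5)) - (0) = log(5).

log(5)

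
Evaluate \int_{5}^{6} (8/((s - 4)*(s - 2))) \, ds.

log(81/16)

Factor the denominator: s**2 - 6*s + 8 = (s - 2)(s - 4).
Partial fractions: 8/((s - 4)*(s - 2)) = -4/(s - 2) + 4/(s - 4).
An antiderivative is F(s) = 4*log(s - 4) - 4*log(s - 2).
Then F(6) - F(5) = (-log(16)) - (-log(81)) = log(81/16).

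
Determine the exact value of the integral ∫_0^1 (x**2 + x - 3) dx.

By the power rule, an antiderivative is F(x) = x**3/3 + x**2/2 - 3*x.
Then F(1) - F(0) = (-13/6) - (0) = -13/6.

-13/6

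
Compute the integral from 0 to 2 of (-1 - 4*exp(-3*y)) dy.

-10/3 + 4*exp(-6)/3

An antiderivative is F(y) = -y + 4*exp(-3*y)/3.
Then F(2) - F(0) = (-2 + 4*exp(-6)/3) - (4/3) = -10/3 + 4*exp(-6)/3.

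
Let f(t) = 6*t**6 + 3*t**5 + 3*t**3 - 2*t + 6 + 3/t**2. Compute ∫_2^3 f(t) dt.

By the power rule, an antiderivative is F(t) = 6*t**7/7 + t**6/2 + 3*t**4/4 - t**2 + 6*t - 3/t.
Then F(3) - F(2) = (64619/28) - (2243/14) = 60133/28.

60133/28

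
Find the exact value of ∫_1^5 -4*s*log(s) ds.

Integrate by parts once (u = ln s, dv = -4*s ds).
An antiderivative is F(s) = -s**2*(2*log(s) - 1).
Then F(5) - F(1) = (25 - 50*log(5)) - (1) = 24 - 50*log(5).

24 - 50*log(5)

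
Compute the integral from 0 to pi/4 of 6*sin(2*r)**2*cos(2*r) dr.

1

Let u = sin(2*r), so du = 2*cos(2*r) dr. When r = 0, u = 0; when r = pi/4, u = 1.
The integral becomes 3·∫ u**2 du from 0 to 1, with antiderivative u**3.
Back in r: F(r) = sin(2*r)**3.
Then F(pi/4) - F(0) = (1) - (0) = 1.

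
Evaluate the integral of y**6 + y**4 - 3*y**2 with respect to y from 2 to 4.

By the power rule, an antiderivative is F(y) = y**7/7 + y**5/5 - y**3.
Then F(4) - F(2) = (86848/35) - (584/35) = 86264/35.

86264/35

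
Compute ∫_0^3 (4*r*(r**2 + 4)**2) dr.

1422

Let u = r**2 + 4, so du = 2*r dr. When r = 0, u = 4; when r = 3, u = 13.
The integral becomes 2·∫ u**2 du from 4 to 13, with antiderivative 2*u**3/3.
Back in r: F(r) = 2*(r**2 + 4)**3/3.
Then F(3) - F(0) = (4394/3) - (128/3) = 1422.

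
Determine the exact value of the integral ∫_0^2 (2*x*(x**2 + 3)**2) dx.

Let u = x**2 + 3, so du = 2*x dx. When x = 0, u = 3; when x = 2, u = 7.
The integral becomes ∫ u**2 du from 3 to 7, with antiderivative u**3/3.
Back in x: F(x) = (x**2 + 3)**3/3.
Then F(2) - F(0) = (343/3) - (9) = 316/3.

316/3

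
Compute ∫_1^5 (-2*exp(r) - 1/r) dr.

-2*exp(5) - log(5) + 2*exp(1)

An antiderivative is F(r) = -2*exp(r) - log(r).
Then F(5) - F(1) = (-2*exp(5) - log(5)) - (-2*exp(1)) = -2*exp(5) - log(5) + 2*exp(1).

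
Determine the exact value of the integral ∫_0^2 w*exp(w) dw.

1 + exp(2)

Integrate by parts once (u = w, dv = exp(w) dw).
An antiderivative is F(w) = (w - 1)*exp(w).
Then F(2) - F(0) = (exp(2)) - (-1) = 1 + exp(2).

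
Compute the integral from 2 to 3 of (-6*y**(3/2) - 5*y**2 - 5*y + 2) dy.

By the power rule, an antiderivative is F(y) = -12*y**(5/2)/5 - 5*y**3/3 - 5*y**2/2 + 2*y.
Then F(3) - F(2) = (-123/2 - 108*sqrt(3)/5) - (-58/3 - 48*sqrt(2)/5) = -253/6 - 108*sqrt(3)/5 + 48*sqrt(2)/5.

-253/6 - 108*sqrt(3)/5 + 48*sqrt(2)/5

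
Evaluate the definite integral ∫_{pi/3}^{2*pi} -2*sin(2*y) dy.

3/2

An antiderivative is F(y) = cos(2*y).
Then F(2*pi) - F(pi/3) = (1) - (-1/2) = 3/2.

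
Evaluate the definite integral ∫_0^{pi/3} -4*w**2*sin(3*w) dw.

16/27 - 4*pi**2/27

Integrate by parts twice (u = w^2, dv = -4*sin(3*w) dw).
An antiderivative is F(w) = 4*w**2*cos(3*w)/3 - 8*w*sin(3*w)/9 - 8*cos(3*w)/27.
Then F(pi/3) - F(0) = (8/27 - 4*pi**2/27) - (-8/27) = 16/27 - 4*pi**2/27.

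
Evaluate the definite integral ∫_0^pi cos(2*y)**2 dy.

pi/2

Use the identity cos^2(2*y) = (1 + cos(4*y))/2.
An antiderivative is F(y) = y/2 + sin(4*y)/8.
Then F(pi) - F(0) = (pi/2) - (0) = pi/2.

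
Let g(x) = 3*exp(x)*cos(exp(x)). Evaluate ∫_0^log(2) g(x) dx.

Let u = exp(x), so du = exp(x) dx. When x = 0, u = 1; when x = log(2), u = 2.
The integral becomes 3·∫ cos(u) du from 1 to 2, with antiderivative 3*sin(u).
Back in x: F(x) = 3*sin(exp(x)).
Then F(log(2)) - F(0) = (3*sin(2)) - (3*sin(1)) = -3*sin(1) + 3*sin(2).

-3*sin(1) + 3*sin(2)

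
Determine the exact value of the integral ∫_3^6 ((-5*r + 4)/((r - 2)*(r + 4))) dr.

-4*log(5) - 6*log(2) + 4*log(7)

Factor the denominator: r**2 + 2*r - 8 = (r + 4)(r - 2).
Partial fractions: (-5*r + 4)/((r - 2)*(r + 4)) = -4/(r + 4) - 1/(r - 2).
An antiderivative is F(r) = -log(r - 2) - 4*log(r + 4).
Then F(6) - F(3) = (-4*log(5) - 6*log(2)) - (-4*log(7)) = -4*log(5) - 6*log(2) + 4*log(7).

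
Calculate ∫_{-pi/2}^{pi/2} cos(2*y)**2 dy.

pi/2

Use the identity cos^2(2*y) = (1 + cos(4*y))/2.
An antiderivative is F(y) = y/2 + sin(4*y)/8.
Then F(pi/2) - F(-pi/2) = (pi/4) - (-pi/4) = pi/2.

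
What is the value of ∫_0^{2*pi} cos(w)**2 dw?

pi

Use the identity cos^2(w) = (1 + cos(2*w))/2.
An antiderivative is F(w) = w/2 + sin(2*w)/4.
Then F(2*pi) - F(0) = (pi) - (0) = pi.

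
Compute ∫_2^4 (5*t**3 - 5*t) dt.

By the power rule, an antiderivative is F(t) = 5*t**4/4 - 5*t**2/2.
Then F(4) - F(2) = (280) - (10) = 270.

270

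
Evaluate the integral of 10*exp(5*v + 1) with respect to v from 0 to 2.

-2*exp(1)*(1 - exp(10))

Let u = 5*v + 1, so du = 5 dv. When v = 0, u = 1; when v = 2, u = 11.
The integral becomes 2·∫ exp(u) du from 1 to 11, with antiderivative 2*exp(u).
Back in v: F(v) = 2*exp(5*v + 1).
Then F(2) - F(0) = (2*exp(11)) - (2*exp(1)) = -2*exp(1)*(1 - exp(10)).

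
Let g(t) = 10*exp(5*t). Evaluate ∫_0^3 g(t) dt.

Let u = 5*t, so du = 5 dt. When t = 0, u = 0; when t = 3, u = 15.
The integral becomes 2·∫ exp(u) du from 0 to 15, with antiderivative 2*exp(u).
Back in t: F(t) = 2*exp(5*t).
Then F(3) - F(0) = (2*exp(15)) - (2) = -2 + 2*exp(15).

-2 + 2*exp(15)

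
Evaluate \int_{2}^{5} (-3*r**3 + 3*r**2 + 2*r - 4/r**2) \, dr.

By the power rule, an antiderivative is F(r) = -3*r**4/4 + r**3 + r**2 + 4/r.
Then F(5) - F(2) = (-6359/20) - (2) = -6399/20.

-6399/20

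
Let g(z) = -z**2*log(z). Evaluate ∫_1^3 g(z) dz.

26/9 - 9*log(3)

Integrate by parts once (u = ln z, dv = -z**2 dz).
An antiderivative is F(z) = -z**3*(3*log(z) - 1)/9.
Then F(3) - F(1) = (3 - 9*log(3)) - (1/9) = 26/9 - 9*log(3).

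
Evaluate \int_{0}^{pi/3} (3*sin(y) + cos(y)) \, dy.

An antiderivative is F(y) = sin(y) - 3*cos(y).
Then F(pi/3) - F(0) = (-3/2 + sqrt(3)/2) - (-3) = sqrt(3)/2 + 3/2.

sqrt(3)/2 + 3/2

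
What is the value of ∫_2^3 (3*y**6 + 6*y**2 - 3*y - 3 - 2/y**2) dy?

38203/42

By the power rule, an antiderivative is F(y) = 3*y**7/7 + 2*y**3 - 3*y**2/2 - 3*y + 2/y.
Then F(3) - F(2) = (40717/42) - (419/7) = 38203/42.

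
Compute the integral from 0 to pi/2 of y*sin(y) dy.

Integrate by parts once (u = y, dv = sin(y) dy).
An antiderivative is F(y) = -y*cos(y) + sin(y).
Then F(pi/2) - F(0) = (1) - (0) = 1.

1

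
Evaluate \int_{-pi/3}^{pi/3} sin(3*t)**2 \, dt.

Use the identity sin^2(3*t) = (1 - cos(6*t))/2.
An antiderivative is F(t) = t/2 - sin(6*t)/12.
Then F(pi/3) - F(-pi/3) = (pi/6) - (-pi/6) = pi/3.

pi/3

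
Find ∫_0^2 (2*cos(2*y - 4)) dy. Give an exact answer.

sin(4)

Let u = 2*y - 4, so du = 2 dy. When y = 0, u = -4; when y = 2, u = 0.
The integral becomes ∫ cos(u) du from -4 to 0, with antiderivative sin(u).
Back in y: F(y) = sin(2*y - 4).
Then F(2) - F(0) = (0) - (-sin(4)) = sin(4).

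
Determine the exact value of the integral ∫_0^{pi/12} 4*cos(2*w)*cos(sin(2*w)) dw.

2*sin(1/2)

Let u = sin(2*w), so du = 2*cos(2*w) dw. When w = 0, u = 0; when w = pi/12, u = 1/2.
The integral becomes 2·∫ cos(u) du from 0 to 1/2, with antiderivative 2*sin(u).
Back in w: F(w) = 2*sin(sin(2*w)).
Then F(pi/12) - F(0) = (2*sin(1/2)) - (0) = 2*sin(1/2).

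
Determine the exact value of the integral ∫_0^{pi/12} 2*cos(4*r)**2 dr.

sqrt(3)/16 + pi/12

Use the identity cos^2(4*r) = (1 + cos(8*r))/2.
An antiderivative is F(r) = r + sin(8*r)/8.
Then F(pi/12) - F(0) = (sqrt(3)/16 + pi/12) - (0) = sqrt(3)/16 + pi/12.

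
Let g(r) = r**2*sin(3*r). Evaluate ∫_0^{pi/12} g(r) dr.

Integrate by parts twice (u = r^2, dv = sin(3*r) dr).
An antiderivative is F(r) = -r**2*cos(3*r)/3 + 2*r*sin(3*r)/9 + 2*cos(3*r)/27.
Then F(pi/12) - F(0) = (sqrt(2)*(-pi**2 + 8*pi + 32)/864) - (2/27) = -2/27 - sqrt(2)*pi**2/864 + sqrt(2)*pi/108 + sqrt(2)/27.

-2/27 - sqrt(2)*pi**2/864 + sqrt(2)*pi/108 + sqrt(2)/27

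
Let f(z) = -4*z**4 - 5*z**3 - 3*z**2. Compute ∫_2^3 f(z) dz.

-5381/20

By the power rule, an antiderivative is F(z) = -4*z**5/5 - 5*z**4/4 - z**3.
Then F(3) - F(2) = (-6453/20) - (-268/5) = -5381/20.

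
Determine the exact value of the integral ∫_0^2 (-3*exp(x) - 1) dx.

1 - 3*exp(2)

An antiderivative is F(x) = -x - 3*exp(x).
Then F(2) - F(0) = (-3*exp(2) - 2) - (-3) = 1 - 3*exp(2).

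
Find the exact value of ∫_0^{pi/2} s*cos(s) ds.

-1 + pi/2

Integrate by parts once (u = s, dv = cos(s) ds).
An antiderivative is F(s) = s*sin(s) + cos(s).
Then F(pi/2) - F(0) = (pi/2) - (1) = -1 + pi/2.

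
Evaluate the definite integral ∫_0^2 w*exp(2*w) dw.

Integrate by parts once (u = w, dv = exp(2*w) dw).
An antiderivative is F(w) = (2*w - 1)*exp(2*w)/4.
Then F(2) - F(0) = (3*exp(4)/4) - (-1/4) = 1/4 + 3*exp(4)/4.

1/4 + 3*exp(4)/4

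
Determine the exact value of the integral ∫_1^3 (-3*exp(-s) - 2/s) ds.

An antiderivative is F(s) = -2*log(s) + 3*exp(-s).
Then F(3) - F(1) = (-2*log(3) + 3*exp(-3)) - (3*exp(-1)) = -2*log(3) - 3*exp(-1) + 3*exp(-3).

-2*log(3) - 3*exp(-1) + 3*exp(-3)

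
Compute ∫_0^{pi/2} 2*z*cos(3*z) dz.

Integrate by parts once (u = z, dv = 2*cos(3*z) dz).
An antiderivative is F(z) = 2*z*sin(3*z)/3 + 2*cos(3*z)/9.
Then F(pi/2) - F(0) = (-pi/3) - (2/9) = -pi/3 - 2/9.

-pi/3 - 2/9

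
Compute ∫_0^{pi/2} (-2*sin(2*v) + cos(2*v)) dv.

An antiderivative is F(v) = sin(2*v)/2 + cos(2*v).
Then F(pi/2) - F(0) = (-1) - (1) = -2.

-2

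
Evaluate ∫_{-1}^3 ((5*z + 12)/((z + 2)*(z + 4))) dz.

-4*log(3) + log(5) + 4*log(7)

Factor the denominator: z**2 + 6*z + 8 = (z + 4)(z + 2).
Partial fractions: (5*z + 12)/((z + 2)*(z + 4)) = 4/(z + 4) + 1/(z + 2).
An antiderivative is F(z) = log(z + 2) + 4*log(z + 4).
Then F(3) - F(-1) = (log(5) + 4*log(7)) - (log(81)) = -4*log(3) + log(5) + 4*log(7).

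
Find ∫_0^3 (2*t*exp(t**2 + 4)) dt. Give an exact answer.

Let u = t**2 + 4, so du = 2*t dt. When t = 0, u = 4; when t = 3, u = 13.
The integral becomes ∫ exp(u) du from 4 to 13, with antiderivative exp(u).
Back in t: F(t) = exp(t**2 + 4).
Then F(3) - F(0) = (exp(13)) - (exp(4)) = -exp(4) + exp(13).

-exp(4) + exp(13)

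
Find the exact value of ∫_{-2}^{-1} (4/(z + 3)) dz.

An antiderivative is F(z) = 4*log(z + 3).
Then F(-1) - F(-2) = (log(16)) - (0) = log(16).

log(16)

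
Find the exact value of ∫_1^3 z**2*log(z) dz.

-26/9 + 9*log(3)

Integrate by parts once (u = ln z, dv = z**2 dz).
An antiderivative is F(z) = z**3*(3*log(z) - 1)/9.
Then F(3) - F(1) = (-3 + 9*log(3)) - (-1/9) = -26/9 + 9*log(3).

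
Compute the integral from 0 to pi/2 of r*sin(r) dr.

1

Integrate by parts once (u = r, dv = sin(r) dr).
An antiderivative is F(r) = -r*cos(r) + sin(r).
Then F(pi/2) - F(0) = (1) - (0) = 1.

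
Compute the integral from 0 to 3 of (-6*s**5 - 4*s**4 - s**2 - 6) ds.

By the power rule, an antiderivative is F(s) = -s**6 - 4*s**5/5 - s**3/3 - 6*s.
Then F(3) - F(0) = (-4752/5) - (0) = -4752/5.

-4752/5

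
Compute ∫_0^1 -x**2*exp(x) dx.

Integrate by parts twice (u = x^2, dv = -exp(x) dx).
An antiderivative is F(x) = (-x**2 + 2*x - 2)*exp(x).
Then F(1) - F(0) = (-E) - (-2) = 2 - E.

2 - E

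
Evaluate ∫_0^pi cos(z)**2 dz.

pi/2

Use the identity cos^2(z) = (1 + cos(2*z))/2.
An antiderivative is F(z) = z/2 + sin(2*z)/4.
Then F(pi) - F(0) = (pi/2) - (0) = pi/2.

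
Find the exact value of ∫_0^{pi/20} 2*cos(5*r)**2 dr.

Use the identity cos^2(5*r) = (1 + cos(10*r))/2.
An antiderivative is F(r) = r + sin(10*r)/10.
Then F(pi/20) - F(0) = (1/10 + pi/20) - (0) = 1/10 + pi/20.

1/10 + pi/20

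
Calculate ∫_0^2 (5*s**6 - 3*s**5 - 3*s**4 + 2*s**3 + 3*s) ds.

By the power rule, an antiderivative is F(s) = 5*s**7/7 - s**6/2 - 3*s**5/5 + s**4/2 + 3*s**2/2.
Then F(2) - F(0) = (1898/35) - (0) = 1898/35.

1898/35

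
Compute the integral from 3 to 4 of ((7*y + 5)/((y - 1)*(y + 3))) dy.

Factor the denominator: y**2 + 2*y - 3 = (y + 3)(y - 1).
Partial fractions: (7*y + 5)/((y - 1)*(y + 3)) = 4/(y + 3) + 3/(y - 1).
An antiderivative is F(y) = 3*log(y - 1) + 4*log(y + 3).
Then F(4) - F(3) = (3*log(3) + 4*log(7)) - (4*log(3) + 7*log(2)) = -7*log(2) - log(3) + 4*log(7).

-7*log(2) - log(3) + 4*log(7)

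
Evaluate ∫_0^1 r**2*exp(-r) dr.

Integrate by parts twice (u = r^2, dv = exp(-r) dr).
An antiderivative is F(r) = (-r**2 - 2*r - 2)*exp(-r).
Then F(1) - F(0) = (-5*exp(-1)) - (-2) = 2 - 5*exp(-1).

2 - 5*exp(-1)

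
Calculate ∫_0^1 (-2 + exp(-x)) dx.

An antiderivative is F(x) = -2*x - exp(-x).
Then F(1) - F(0) = (-2 - exp(-1)) - (-1) = -1 - exp(-1).

-1 - exp(-1)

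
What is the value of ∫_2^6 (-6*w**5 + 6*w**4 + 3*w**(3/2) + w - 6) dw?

By the power rule, an antiderivative is F(w) = -w**6 + 6*w**(5/2)/5 + 6*w**5/5 + w**2/2 - 6*w.
Then F(6) - F(2) = (-186714/5 + 216*sqrt(6)/5) - (-178/5 + 24*sqrt(2)/5) = -186536/5 - 24*sqrt(2)/5 + 216*sqrt(6)/5.

-186536/5 - 24*sqrt(2)/5 + 216*sqrt(6)/5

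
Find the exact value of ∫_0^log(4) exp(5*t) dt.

Let u = exp(t), so du = exp(t) dt. When t = 0, u = 1; when t = log(4), u = 4.
The integral becomes ∫ u**4 du from 1 to 4, with antiderivative u**5/5.
Back in t: F(t) = exp(5*t)/5.
Then F(log(4)) - F(0) = (1024/5) - (1/5) = 1023/5.

1023/5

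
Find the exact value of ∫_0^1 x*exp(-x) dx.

1 - 2*exp(-1)

Integrate by parts once (u = x, dv = exp(-x) dx).
An antiderivative is F(x) = (-x - 1)*exp(-x).
Then F(1) - F(0) = (-2*exp(-1)) - (-1) = 1 - 2*exp(-1).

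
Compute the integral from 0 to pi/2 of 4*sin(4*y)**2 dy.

pi

Use the identity sin^2(4*y) = (1 - cos(8*y))/2.
An antiderivative is F(y) = 2*y - sin(8*y)/4.
Then F(pi/2) - F(0) = (pi) - (0) = pi.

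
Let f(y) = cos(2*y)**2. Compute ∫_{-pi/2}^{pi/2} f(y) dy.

Use the identity cos^2(2*y) = (1 + cos(4*y))/2.
An antiderivative is F(y) = y/2 + sin(4*y)/8.
Then F(pi/2) - F(-pi/2) = (pi/4) - (-pi/4) = pi/2.

pi/2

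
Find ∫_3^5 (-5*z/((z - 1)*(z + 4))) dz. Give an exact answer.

Factor the denominator: z**2 + 3*z - 4 = (z + 4)(z - 1).
Partial fractions: -5*z/((z - 1)*(z + 4)) = -4/(z + 4) - 1/(z - 1).
An antiderivative is F(z) = -log(z - 1) - 4*log(z + 4).
Then F(5) - F(3) = (-8*log(3) - 2*log(2)) - (-4*log(7) - log(2)) = -8*log(3) - log(2) + 4*log(7).

-8*log(3) - log(2) + 4*log(7)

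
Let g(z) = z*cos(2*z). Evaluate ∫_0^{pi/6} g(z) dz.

-1/8 + sqrt(3)*pi/24

Integrate by parts once (u = z, dv = cos(2*z) dz).
An antiderivative is F(z) = z*sin(2*z)/2 + cos(2*z)/4.
Then F(pi/6) - F(0) = (1/8 + sqrt(3)*pi/24) - (1/4) = -1/8 + sqrt(3)*pi/24.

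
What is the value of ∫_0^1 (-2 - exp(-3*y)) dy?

-7/3 + exp(-3)/3

An antiderivative is F(y) = -2*y + exp(-3*y)/3.
Then F(1) - F(0) = (-2 + exp(-3)/3) - (1/3) = -7/3 + exp(-3)/3.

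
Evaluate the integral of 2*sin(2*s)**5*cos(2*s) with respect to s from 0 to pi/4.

1/6

Let u = sin(2*s), so du = 2*cos(2*s) ds. When s = 0, u = 0; when s = pi/4, u = 1.
The integral becomes ∫ u**5 du from 0 to 1, with antiderivative u**6/6.
Back in s: F(s) = sin(2*s)**6/6.
Then F(pi/4) - F(0) = (1/6) - (0) = 1/6.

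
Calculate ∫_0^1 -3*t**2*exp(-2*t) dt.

-3/4 + 15*exp(-2)/4

Integrate by parts twice (u = t^2, dv = -3*exp(-2*t) dt).
An antiderivative is F(t) = (6*t**2 + 6*t + 3)*exp(-2*t)/4.
Then F(1) - F(0) = (15*exp(-2)/4) - (3/4) = -3/4 + 15*exp(-2)/4.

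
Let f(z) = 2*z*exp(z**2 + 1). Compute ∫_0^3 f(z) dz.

-exp(1) + exp(10)

Let u = z**2 + 1, so du = 2*z dz. When z = 0, u = 1; when z = 3, u = 10.
The integral becomes ∫ exp(u) du from 1 to 10, with antiderivative exp(u).
Back in z: F(z) = exp(z**2 + 1).
Then F(3) - F(0) = (exp(10)) - (exp(1)) = -exp(1) + exp(10).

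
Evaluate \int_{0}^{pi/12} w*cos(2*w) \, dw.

-1/4 + pi/48 + sqrt(3)/8

Integrate by parts once (u = w, dv = cos(2*w) dw).
An antiderivative is F(w) = w*sin(2*w)/2 + cos(2*w)/4.
Then F(pi/12) - F(0) = (pi/48 + sqrt(3)/8) - (1/4) = -1/4 + pi/48 + sqrt(3)/8.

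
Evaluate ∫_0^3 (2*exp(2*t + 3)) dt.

Let u = 2*t + 3, so du = 2 dt. When t = 0, u = 3; when t = 3, u = 9.
The integral becomes ∫ exp(u) du from 3 to 9, with antiderivative exp(u).
Back in t: F(t) = exp(2*t + 3).
Then F(3) - F(0) = (exp(9)) - (exp(3)) = -exp(3) + exp(9).

-exp(3) + exp(9)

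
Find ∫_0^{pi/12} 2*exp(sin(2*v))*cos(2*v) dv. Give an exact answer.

Let u = sin(2*v), so du = 2*cos(2*v) dv. When v = 0, u = 0; when v = pi/12, u = 1/2.
The integral becomes ∫ exp(u) du from 0 to 1/2, with antiderivative exp(u).
Back in v: F(v) = exp(sin(2*v)).
Then F(pi/12) - F(0) = (exp(1/2)) - (1) = -1 + exp(1/2).

-1 + exp(1/2)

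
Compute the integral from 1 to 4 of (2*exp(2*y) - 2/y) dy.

-exp(2) - log(16) + exp(8)

An antiderivative is F(y) = exp(2*y) - 2*log(y).
Then F(4) - F(1) = (-log(16) + exp(8)) - (exp(2)) = -exp(2) - log(16) + exp(8).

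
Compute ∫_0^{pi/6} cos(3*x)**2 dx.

pi/12

Use the identity cos^2(3*x) = (1 + cos(6*x))/2.
An antiderivative is F(x) = x/2 + sin(6*x)/12.
Then F(pi/6) - F(0) = (pi/12) - (0) = pi/12.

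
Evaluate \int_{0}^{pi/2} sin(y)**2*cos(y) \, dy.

1/3

Let u = sin(y), so du = cos(y) dy. When y = 0, u = 0; when y = pi/2, u = 1.
The integral becomes ∫ u**2 du from 0 to 1, with antiderivative u**3/3.
Back in y: F(y) = sin(y)**3/3.
Then F(pi/2) - F(0) = (1/3) - (0) = 1/3.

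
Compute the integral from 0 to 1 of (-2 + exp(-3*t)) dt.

An antiderivative is F(t) = -2*t - exp(-3*t)/3.
Then F(1) - F(0) = (-2 - exp(-3)/3) - (-1/3) = -5/3 - exp(-3)/3.

-5/3 - exp(-3)/3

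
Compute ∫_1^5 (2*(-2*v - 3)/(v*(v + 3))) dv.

Factor the denominator: v**2 + 3*v = (v + 3)v.
Partial fractions: 2*(-2*v - 3)/(v*(v + 3)) = -2/(v + 3) - 2/v.
An antiderivative is F(v) = -2*log(v) - 2*log(v + 3).
Then F(5) - F(1) = (-6*log(2) - 2*log(5)) - (-log(16)) = -log(100).

-log(100)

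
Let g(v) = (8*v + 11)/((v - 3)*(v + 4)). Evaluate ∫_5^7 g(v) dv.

Factor the denominator: v**2 + v - 12 = (v + 4)(v - 3).
Partial fractions: (8*v + 11)/((v - 3)*(v + 4)) = 3/(v + 4) + 5/(v - 3).
An antiderivative is F(v) = 5*log(v - 3) + 3*log(v + 4).
Then F(7) - F(5) = (10*log(2) + 3*log(11)) - (5*log(2) + 6*log(3)) = -6*log(3) + 5*log(2) + 3*log(11).

-6*log(3) + 5*log(2) + 3*log(11)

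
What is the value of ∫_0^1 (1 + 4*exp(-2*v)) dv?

An antiderivative is F(v) = v - 2*exp(-2*v).
Then F(1) - F(0) = (1 - 2*exp(-2)) - (-2) = 3 - 2*exp(-2).

3 - 2*exp(-2)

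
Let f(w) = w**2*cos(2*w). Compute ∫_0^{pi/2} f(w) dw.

-pi/4

Integrate by parts twice (u = w^2, dv = cos(2*w) dw).
An antiderivative is F(w) = w**2*sin(2*w)/2 + w*cos(2*w)/2 - sin(2*w)/4.
Then F(pi/2) - F(0) = (-pi/4) - (0) = -pi/4.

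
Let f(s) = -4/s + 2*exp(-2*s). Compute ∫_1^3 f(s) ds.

An antiderivative is F(s) = -4*log(s) - exp(-2*s).
Then F(3) - F(1) = (-4*log(3) - exp(-6)) - (-exp(-2)) = -4*log(3) - exp(-6) + exp(-2).

-4*log(3) - exp(-6) + exp(-2)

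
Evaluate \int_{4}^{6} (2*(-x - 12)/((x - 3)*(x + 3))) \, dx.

-3*log(7) + log(3)

Factor the denominator: x**2 - 9 = (x + 3)(x - 3).
Partial fractions: 2*(-x - 12)/((x - 3)*(x + 3)) = 3/(x + 3) - 5/(x - 3).
An antiderivative is F(x) = -5*log(x - 3) + 3*log(x + 3).
Then F(6) - F(4) = (log(3)) - (3*log(7)) = -3*log(7) + log(3).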